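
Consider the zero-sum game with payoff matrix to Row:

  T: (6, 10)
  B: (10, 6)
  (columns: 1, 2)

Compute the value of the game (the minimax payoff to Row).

Row minima: T → 6, B → 6; maximin = 6.
Column maxima: 1 → 10, 2 → 10; minimax = 10.
6 ≠ 10, so there is no saddle point; optimal play is mixed.
Let Row play T with probability p. Expected payoff against 1: 6p + 10(1−p) = −4p + 10; against 2: 10p + 6(1−p) = 4p + 6.
Setting these equal: −4p + 10 = 4p + 6 ⇒ −8p = -4 ⇒ p = 1/2, and the value is (-4)·(1/2) + 10 = 8.
For Column: with q = P(1), equating T's and B's payoffs gives −4q + 10 = 4q + 6 ⇒ q = 1/2.

8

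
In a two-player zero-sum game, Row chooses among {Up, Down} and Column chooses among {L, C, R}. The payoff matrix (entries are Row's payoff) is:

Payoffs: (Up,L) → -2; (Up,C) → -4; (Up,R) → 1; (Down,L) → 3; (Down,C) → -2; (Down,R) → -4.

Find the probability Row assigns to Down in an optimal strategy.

Row minima: Up → -4, Down → -4; maximin = -4.
Column maxima: L → 3, C → -2, R → 1; minimax = -2.
-4 ≠ -2, so there is no saddle point; optimal play is mixed.
L is strictly dominated by C (it gives Row strictly more in every row), so Column never plays it.
On the remaining 2×2 (Up, Down vs C, R):
Let Row play Up with probability p. Expected payoff against C: (-4)p + (-2)(1−p) = −2p − 2; against R: 1p + (-4)(1−p) = 5p − 4.
Setting these equal: −2p − 2 = 5p − 4 ⇒ −7p = -2 ⇒ p = 2/7, and the value is (-2)·(2/7) − 2 = -18/7.
For Column: with q = P(C), equating Up's and Down's payoffs gives −5q + 1 = 2q − 4 ⇒ q = 5/7.

5/7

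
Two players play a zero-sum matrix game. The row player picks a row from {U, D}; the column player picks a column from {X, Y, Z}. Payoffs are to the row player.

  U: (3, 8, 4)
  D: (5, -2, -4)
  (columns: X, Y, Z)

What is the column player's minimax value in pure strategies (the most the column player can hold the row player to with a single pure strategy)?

Column maxima: X → 5, Y → 8, Z → 4.
The smallest of these is 4.

4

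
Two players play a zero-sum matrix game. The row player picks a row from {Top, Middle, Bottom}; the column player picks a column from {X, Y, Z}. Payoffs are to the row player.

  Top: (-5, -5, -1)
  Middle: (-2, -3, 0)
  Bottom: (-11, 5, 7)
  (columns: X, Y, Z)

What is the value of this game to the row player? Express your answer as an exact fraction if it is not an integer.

-43/17

Row minima: Top → -5, Middle → -3, Bottom → -11; maximin = -3.
Column maxima: X → -2, Y → 5, Z → 7; minimax = -2.
-3 ≠ -2, so there is no saddle point; optimal play is mixed.
Top is strictly dominated by Middle, so the row player never plays it.
Z is strictly dominated by X (it gives the row player strictly more in every row), so the column player never plays it.
On the remaining 2×2 (Middle, Bottom vs X, Y):
Let the row player play Middle with probability p. Expected payoff against X: (-2)p + (-11)(1−p) = 9p − 11; against Y: (-3)p + 5(1−p) = −8p + 5.
Setting these equal: 9p − 11 = −8p + 5 ⇒ 17p = 16 ⇒ p = 16/17, and the value is (9)·(16/17) − 11 = -43/17.
For the column player: with q = P(X), equating Middle's and Bottom's payoffs gives q − 3 = −16q + 5 ⇒ q = 8/17.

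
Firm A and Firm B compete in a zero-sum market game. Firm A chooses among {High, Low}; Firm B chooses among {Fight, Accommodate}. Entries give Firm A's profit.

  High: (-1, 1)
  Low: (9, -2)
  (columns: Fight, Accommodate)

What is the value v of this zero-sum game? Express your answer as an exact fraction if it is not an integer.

7/13

Row minima: High → -1, Low → -2; maximin = -1.
Column maxima: Fight → 9, Accommodate → 1; minimax = 1.
-1 ≠ 1, so there is no saddle point; optimal play is mixed.
Let Firm A play High with probability p. Expected payoff against Fight: (-1)p + 9(1−p) = −10p + 9; against Accommodate: 1p + (-2)(1−p) = 3p − 2.
Setting these equal: −10p + 9 = 3p − 2 ⇒ −13p = -11 ⇒ p = 11/13, and the value is (-10)·(11/13) + 9 = 7/13.
For Firm B: with q = P(Fight), equating High's and Low's payoffs gives −2q + 1 = 11q − 2 ⇒ q = 3/13.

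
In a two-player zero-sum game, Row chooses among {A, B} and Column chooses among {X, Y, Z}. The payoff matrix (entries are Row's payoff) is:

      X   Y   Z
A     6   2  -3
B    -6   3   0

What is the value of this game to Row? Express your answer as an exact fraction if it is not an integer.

-6/5

Row minima: A → -3, B → -6; maximin = -3.
Column maxima: X → 6, Y → 3, Z → 0; minimax = 0.
-3 ≠ 0, so there is no saddle point; optimal play is mixed.
Y is strictly dominated by Z (it gives Row strictly more in every row), so Column never plays it.
On the remaining 2×2 (A, B vs X, Z):
Let Row play A with probability p. Expected payoff against X: 6p + (-6)(1−p) = 12p − 6; against Z: (-3)p + 0(1−p) = −3p.
Setting these equal: 12p − 6 = −3p ⇒ 15p = 6 ⇒ p = 2/5, and the value is (12)·(2/5) − 6 = -6/5.
For Column: with q = P(X), equating A's and B's payoffs gives 9q − 3 = −6q ⇒ q = 1/5.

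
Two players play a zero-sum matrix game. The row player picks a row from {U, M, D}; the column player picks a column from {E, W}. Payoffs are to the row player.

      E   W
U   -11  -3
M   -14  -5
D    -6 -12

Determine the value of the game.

-57/7

Row minima: U → -11, M → -14, D → -12; maximin = -11.
Column maxima: E → -6, W → -3; minimax = -6.
-11 ≠ -6, so there is no saddle point; optimal play is mixed.
M is strictly dominated by U, so the row player never plays it.
On the remaining 2×2 (U, D vs E, W):
Let the row player play U with probability p. Expected payoff against E: (-11)p + (-6)(1−p) = −5p − 6; against W: (-3)p + (-12)(1−p) = 9p − 12.
Setting these equal: −5p − 6 = 9p − 12 ⇒ −14p = -6 ⇒ p = 3/7, and the value is (-5)·(3/7) − 6 = -57/7.
For the column player: with q = P(E), equating U's and D's payoffs gives −8q − 3 = 6q − 12 ⇒ q = 9/14.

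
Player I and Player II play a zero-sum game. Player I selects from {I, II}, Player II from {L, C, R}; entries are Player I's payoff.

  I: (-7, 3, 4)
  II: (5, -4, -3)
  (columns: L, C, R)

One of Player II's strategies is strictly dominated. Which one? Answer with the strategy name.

R

C holds Player I's payoff strictly below R in every row: 3 < 4, -4 < -3.
So R is strictly dominated for Player II.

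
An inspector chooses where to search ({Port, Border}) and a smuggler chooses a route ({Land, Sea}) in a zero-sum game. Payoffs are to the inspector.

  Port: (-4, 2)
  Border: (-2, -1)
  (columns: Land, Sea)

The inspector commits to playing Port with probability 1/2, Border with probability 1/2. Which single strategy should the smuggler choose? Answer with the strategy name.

Land

If the smuggler plays Land, the inspector's expected payoff is (1/2)·(-4) + (1/2)·(-2) = -3.
If the smuggler plays Sea, the inspector's expected payoff is (1/2)·2 + (1/2)·(-1) = 1/2.
The smuggler minimizes the inspector's payoff; the smallest is -3, so the best response is Land.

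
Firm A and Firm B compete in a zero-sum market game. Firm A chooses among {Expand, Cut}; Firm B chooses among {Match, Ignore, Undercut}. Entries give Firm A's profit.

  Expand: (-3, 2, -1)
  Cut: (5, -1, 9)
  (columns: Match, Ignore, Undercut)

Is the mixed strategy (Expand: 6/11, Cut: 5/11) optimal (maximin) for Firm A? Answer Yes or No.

Against Match this mix gives (6/11)·(-3) + (5/11)·5 = 7/11.
Against Ignore this mix gives (6/11)·2 + (5/11)·(-1) = 7/11.
Against Undercut this mix gives (6/11)·(-1) + (5/11)·9 = 39/11.
All of Firm B's active replies (Match, Ignore) yield 7/11, and no column does worse for Firm A. The mix makes Firm B indifferent and guarantees 7/11, so it is optimal.

Yes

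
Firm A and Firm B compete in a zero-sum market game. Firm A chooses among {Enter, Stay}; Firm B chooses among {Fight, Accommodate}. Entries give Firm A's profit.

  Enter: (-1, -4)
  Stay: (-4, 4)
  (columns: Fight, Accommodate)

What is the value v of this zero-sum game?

Row minima: Enter → -4, Stay → -4; maximin = -4.
Column maxima: Fight → -1, Accommodate → 4; minimax = -1.
-4 ≠ -1, so there is no saddle point; optimal play is mixed.
Let Firm A play Enter with probability p. Expected payoff against Fight: (-1)p + (-4)(1−p) = 3p − 4; against Accommodate: (-4)p + 4(1−p) = −8p + 4.
Setting these equal: 3p − 4 = −8p + 4 ⇒ 11p = 8 ⇒ p = 8/11, and the value is (3)·(8/11) − 4 = -20/11.
For Firm B: with q = P(Fight), equating Enter's and Stay's payoffs gives 3q − 4 = −8q + 4 ⇒ q = 8/11.

-20/11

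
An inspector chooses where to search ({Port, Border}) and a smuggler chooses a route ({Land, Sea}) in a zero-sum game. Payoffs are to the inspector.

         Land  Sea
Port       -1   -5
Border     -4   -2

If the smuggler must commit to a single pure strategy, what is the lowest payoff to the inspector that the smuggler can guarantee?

-2

Column maxima: Land → -1, Sea → -2.
The smallest of these is -2.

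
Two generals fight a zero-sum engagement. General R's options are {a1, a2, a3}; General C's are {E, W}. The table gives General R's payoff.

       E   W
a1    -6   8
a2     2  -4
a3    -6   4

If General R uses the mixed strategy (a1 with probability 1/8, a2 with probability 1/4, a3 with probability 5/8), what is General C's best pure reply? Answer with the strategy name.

If General C plays E, General R's expected payoff is (1/8)·(-6) + (1/4)·2 + (5/8)·(-6) = -4.
If General C plays W, General R's expected payoff is (1/8)·8 + (1/4)·(-4) + (5/8)·4 = 5/2.
General C minimizes General R's payoff; the smallest is -4, so the best response is E.

E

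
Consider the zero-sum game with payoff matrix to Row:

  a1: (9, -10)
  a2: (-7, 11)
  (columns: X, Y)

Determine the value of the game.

Row minima: a1 → -10, a2 → -7; maximin = -7.
Column maxima: X → 9, Y → 11; minimax = 9.
-7 ≠ 9, so there is no saddle point; optimal play is mixed.
Let Row play a1 with probability p. Expected payoff against X: 9p + (-7)(1−p) = 16p − 7; against Y: (-10)p + 11(1−p) = −21p + 11.
Setting these equal: 16p − 7 = −21p + 11 ⇒ 37p = 18 ⇒ p = 18/37, and the value is (16)·(18/37) − 7 = 29/37.
For Column: with q = P(X), equating a1's and a2's payoffs gives 19q − 10 = −18q + 11 ⇒ q = 21/37.

29/37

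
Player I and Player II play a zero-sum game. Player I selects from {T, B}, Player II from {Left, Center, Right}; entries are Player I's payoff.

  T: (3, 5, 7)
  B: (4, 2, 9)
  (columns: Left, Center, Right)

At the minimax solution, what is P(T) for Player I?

Row minima: T → 3, B → 2; maximin = 3.
Column maxima: Left → 4, Center → 5, Right → 9; minimax = 4.
3 ≠ 4, so there is no saddle point; optimal play is mixed.
Right is strictly dominated by Left (it gives Player I strictly more in every row), so Player II never plays it.
On the remaining 2×2 (T, B vs Left, Center):
Let Player I play T with probability p. Expected payoff against Left: 3p + 4(1−p) = −p + 4; against Center: 5p + 2(1−p) = 3p + 2.
Setting these equal: −p + 4 = 3p + 2 ⇒ −4p = -2 ⇒ p = 1/2, and the value is (-1)·(1/2) + 4 = 7/2.
For Player II: with q = P(Left), equating T's and B's payoffs gives −2q + 5 = 2q + 2 ⇒ q = 3/4.

1/2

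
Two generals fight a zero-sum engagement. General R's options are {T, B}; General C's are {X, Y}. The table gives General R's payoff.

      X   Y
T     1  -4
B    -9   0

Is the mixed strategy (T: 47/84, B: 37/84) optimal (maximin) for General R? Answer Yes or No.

No

Against X this mix gives (47/84)·1 + (37/84)·(-9) = -143/42.
Against Y this mix gives (47/84)·(-4) + (37/84)·0 = -47/21.
General C will play X, holding General R to -143/42. Shifting weight toward the row that does better against X would raise this floor (the equalizing mix achieves -18/7 against both X and Y), so the proposed strategy is not optimal.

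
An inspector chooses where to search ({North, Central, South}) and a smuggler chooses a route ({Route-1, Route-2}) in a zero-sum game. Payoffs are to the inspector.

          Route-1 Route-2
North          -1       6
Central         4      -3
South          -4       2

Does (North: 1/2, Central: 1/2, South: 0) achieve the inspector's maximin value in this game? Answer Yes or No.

Against Route-1 this mix gives (1/2)·(-1) + (1/2)·4 = 3/2.
Against Route-2 this mix gives (1/2)·6 + (1/2)·(-3) = 3/2.
All of the smuggler's active replies (Route-1, Route-2) yield 3/2, and no column does worse for the inspector. The mix makes the smuggler indifferent and guarantees 3/2, so it is optimal.

Yes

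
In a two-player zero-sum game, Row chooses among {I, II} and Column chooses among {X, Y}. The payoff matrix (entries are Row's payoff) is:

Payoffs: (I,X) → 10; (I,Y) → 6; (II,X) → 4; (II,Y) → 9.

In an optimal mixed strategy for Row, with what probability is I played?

Row minima: I → 6, II → 4; maximin = 6.
Column maxima: X → 10, Y → 9; minimax = 9.
6 ≠ 9, so there is no saddle point; optimal play is mixed.
Let Row play I with probability p. Expected payoff against X: 10p + 4(1−p) = 6p + 4; against Y: 6p + 9(1−p) = −3p + 9.
Setting these equal: 6p + 4 = −3p + 9 ⇒ 9p = 5 ⇒ p = 5/9, and the value is (6)·(5/9) + 4 = 22/3.
For Column: with q = P(X), equating I's and II's payoffs gives 4q + 6 = −5q + 9 ⇒ q = 1/3.

5/9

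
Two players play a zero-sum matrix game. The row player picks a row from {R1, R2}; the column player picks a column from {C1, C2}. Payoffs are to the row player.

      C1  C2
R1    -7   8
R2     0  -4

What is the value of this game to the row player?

-28/19

Row minima: R1 → -7, R2 → -4; maximin = -4.
Column maxima: C1 → 0, C2 → 8; minimax = 0.
-4 ≠ 0, so there is no saddle point; optimal play is mixed.
Let the row player play R1 with probability p. Expected payoff against C1: (-7)p + 0(1−p) = −7p; against C2: 8p + (-4)(1−p) = 12p − 4.
Setting these equal: −7p = 12p − 4 ⇒ −19p = -4 ⇒ p = 4/19, and the value is (-7)·(4/19) = -28/19.
For the column player: with q = P(C1), equating R1's and R2's payoffs gives −15q + 8 = 4q − 4 ⇒ q = 12/19.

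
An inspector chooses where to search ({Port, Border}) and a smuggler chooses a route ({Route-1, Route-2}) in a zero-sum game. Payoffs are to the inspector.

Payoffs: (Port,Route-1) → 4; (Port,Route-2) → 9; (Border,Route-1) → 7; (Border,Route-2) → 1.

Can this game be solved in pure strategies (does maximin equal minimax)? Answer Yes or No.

Row minima: Port → 4, Border → 1; maximin = 4.
Column maxima: Route-1 → 7, Route-2 → 9; minimax = 7.
4 ≠ 7, so no pure-strategy equilibrium exists.

No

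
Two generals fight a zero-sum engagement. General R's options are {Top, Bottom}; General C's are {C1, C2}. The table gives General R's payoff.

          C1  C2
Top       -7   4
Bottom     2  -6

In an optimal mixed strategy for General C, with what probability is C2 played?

Row minima: Top → -7, Bottom → -6; maximin = -6.
Column maxima: C1 → 2, C2 → 4; minimax = 2.
-6 ≠ 2, so there is no saddle point; optimal play is mixed.
Let General R play Top with probability p. Expected payoff against C1: (-7)p + 2(1−p) = −9p + 2; against C2: 4p + (-6)(1−p) = 10p − 6.
Setting these equal: −9p + 2 = 10p − 6 ⇒ −19p = -8 ⇒ p = 8/19, and the value is (-9)·(8/19) + 2 = -34/19.
For General C: with q = P(C1), equating Top's and Bottom's payoffs gives −11q + 4 = 8q − 6 ⇒ q = 10/19.

9/19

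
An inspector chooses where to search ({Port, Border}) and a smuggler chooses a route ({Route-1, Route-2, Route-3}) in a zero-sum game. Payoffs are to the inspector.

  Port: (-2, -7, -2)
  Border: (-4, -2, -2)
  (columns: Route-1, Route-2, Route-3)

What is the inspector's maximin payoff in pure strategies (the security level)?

Row minima: Port → -7, Border → -4.
The best of these is -4.

-4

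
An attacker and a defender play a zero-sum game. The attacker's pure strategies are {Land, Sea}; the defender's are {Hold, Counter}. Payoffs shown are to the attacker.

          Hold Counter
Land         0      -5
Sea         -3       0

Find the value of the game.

-15/8

Row minima: Land → -5, Sea → -3; maximin = -3.
Column maxima: Hold → 0, Counter → 0; minimax = 0.
-3 ≠ 0, so there is no saddle point; optimal play is mixed.
Let the attacker play Land with probability p. Expected payoff against Hold: 0p + (-3)(1−p) = 3p − 3; against Counter: (-5)p + 0(1−p) = −5p.
Setting these equal: 3p − 3 = −5p ⇒ 8p = 3 ⇒ p = 3/8, and the value is (3)·(3/8) − 3 = -15/8.
For the defender: with q = P(Hold), equating Land's and Sea's payoffs gives 5q − 5 = −3q ⇒ q = 5/8.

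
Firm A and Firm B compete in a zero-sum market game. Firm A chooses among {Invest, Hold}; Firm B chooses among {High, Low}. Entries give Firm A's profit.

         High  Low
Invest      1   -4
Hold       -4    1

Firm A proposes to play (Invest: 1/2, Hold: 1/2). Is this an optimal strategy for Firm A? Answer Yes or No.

Against High this mix gives (1/2)·1 + (1/2)·(-4) = -3/2.
Against Low this mix gives (1/2)·(-4) + (1/2)·1 = -3/2.
All of Firm B's active replies (High, Low) yield -3/2, and no column does worse for Firm A. The mix makes Firm B indifferent and guarantees -3/2, so it is optimal.

Yes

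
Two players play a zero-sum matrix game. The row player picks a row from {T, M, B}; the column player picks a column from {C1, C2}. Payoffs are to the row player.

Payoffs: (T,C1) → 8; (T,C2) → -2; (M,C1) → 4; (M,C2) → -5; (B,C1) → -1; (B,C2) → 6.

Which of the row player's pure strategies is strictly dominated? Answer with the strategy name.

T gives a strictly higher payoff than M against every column: 8 > 4, -2 > -5.
So M is strictly dominated and the row player never plays it.

M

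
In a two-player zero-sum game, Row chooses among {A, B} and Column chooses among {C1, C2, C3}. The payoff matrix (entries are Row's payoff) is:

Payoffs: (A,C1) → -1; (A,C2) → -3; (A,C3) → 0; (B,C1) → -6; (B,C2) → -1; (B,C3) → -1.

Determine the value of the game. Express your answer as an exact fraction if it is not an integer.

-17/7

Row minima: A → -3, B → -6; maximin = -3.
Column maxima: C1 → -1, C2 → -1, C3 → 0; minimax = -1.
-3 ≠ -1, so there is no saddle point; optimal play is mixed.
C3 is strictly dominated by C1 (it gives Row strictly more in every row), so Column never plays it.
On the remaining 2×2 (A, B vs C1, C2):
Let Row play A with probability p. Expected payoff against C1: (-1)p + (-6)(1−p) = 5p − 6; against C2: (-3)p + (-1)(1−p) = −2p − 1.
Setting these equal: 5p − 6 = −2p − 1 ⇒ 7p = 5 ⇒ p = 5/7, and the value is (5)·(5/7) − 6 = -17/7.
For Column: with q = P(C1), equating A's and B's payoffs gives 2q − 3 = −5q − 1 ⇒ q = 2/7.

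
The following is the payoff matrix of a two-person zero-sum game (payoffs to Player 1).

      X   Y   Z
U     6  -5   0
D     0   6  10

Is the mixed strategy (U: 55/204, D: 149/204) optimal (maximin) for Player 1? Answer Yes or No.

Against X this mix gives (55/204)·6 + (149/204)·0 = 55/34.
Against Y this mix gives (55/204)·(-5) + (149/204)·6 = 619/204.
Against Z this mix gives (55/204)·0 + (149/204)·10 = 745/102.
Player 2 will play X, holding Player 1 to 55/34. Shifting weight toward the row that does better against X would raise this floor (the equalizing mix achieves 36/17 against both X and Y), so the proposed strategy is not optimal.

No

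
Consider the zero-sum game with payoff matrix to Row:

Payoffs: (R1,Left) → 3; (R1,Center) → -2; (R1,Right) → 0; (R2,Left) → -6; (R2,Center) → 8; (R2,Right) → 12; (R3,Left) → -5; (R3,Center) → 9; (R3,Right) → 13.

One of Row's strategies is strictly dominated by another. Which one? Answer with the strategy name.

R3 gives a strictly higher payoff than R2 against every column: -5 > -6, 9 > 8, 13 > 12.
So R2 is strictly dominated and Row never plays it.

R2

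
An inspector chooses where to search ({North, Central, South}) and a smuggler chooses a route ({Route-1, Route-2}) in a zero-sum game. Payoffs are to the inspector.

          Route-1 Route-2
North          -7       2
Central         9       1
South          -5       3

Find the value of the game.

2

Row minima: North → -7, Central → 1, South → -5; maximin = 1.
Column maxima: Route-1 → 9, Route-2 → 3; minimax = 3.
1 ≠ 3, so there is no saddle point; optimal play is mixed.
North is strictly dominated by South, so the inspector never plays it.
On the remaining 2×2 (Central, South vs Route-1, Route-2):
Let the inspector play Central with probability p. Expected payoff against Route-1: 9p + (-5)(1−p) = 14p − 5; against Route-2: 1p + 3(1−p) = −2p + 3.
Setting these equal: 14p − 5 = −2p + 3 ⇒ 16p = 8 ⇒ p = 1/2, and the value is (14)·(1/2) − 5 = 2.
For the smuggler: with q = P(Route-1), equating Central's and South's payoffs gives 8q + 1 = −8q + 3 ⇒ q = 1/8.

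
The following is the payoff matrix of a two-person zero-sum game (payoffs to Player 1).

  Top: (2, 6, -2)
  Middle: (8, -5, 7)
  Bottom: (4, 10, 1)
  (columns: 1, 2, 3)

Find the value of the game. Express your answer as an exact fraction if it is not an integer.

Row minima: Top → -2, Middle → -5, Bottom → 1; maximin = 1.
Column maxima: 1 → 8, 2 → 10, 3 → 7; minimax = 7.
1 ≠ 7, so there is no saddle point; optimal play is mixed.
Top is strictly dominated by Bottom, so Player 1 never plays it.
1 is strictly dominated by 3 (it gives Player 1 strictly more in every row), so Player 2 never plays it.
On the remaining 2×2 (Middle, Bottom vs 2, 3):
Let Player 1 play Middle with probability p. Expected payoff against 2: (-5)p + 10(1−p) = −15p + 10; against 3: 7p + 1(1−p) = 6p + 1.
Setting these equal: −15p + 10 = 6p + 1 ⇒ −21p = -9 ⇒ p = 3/7, and the value is (-15)·(3/7) + 10 = 25/7.
For Player 2: with q = P(2), equating Middle's and Bottom's payoffs gives −12q + 7 = 9q + 1 ⇒ q = 2/7.

25/7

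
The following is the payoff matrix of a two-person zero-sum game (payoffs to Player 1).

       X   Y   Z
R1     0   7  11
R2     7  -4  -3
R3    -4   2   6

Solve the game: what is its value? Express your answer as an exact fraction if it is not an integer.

49/18

Row minima: R1 → 0, R2 → -4, R3 → -4; maximin = 0.
Column maxima: X → 7, Y → 7, Z → 11; minimax = 7.
0 ≠ 7, so there is no saddle point; optimal play is mixed.
R3 is strictly dominated by R1, so Player 1 never plays it.
Z is strictly dominated by Y (it gives Player 1 strictly more in every row), so Player 2 never plays it.
On the remaining 2×2 (R1, R2 vs X, Y):
Let Player 1 play R1 with probability p. Expected payoff against X: 0p + 7(1−p) = −7p + 7; against Y: 7p + (-4)(1−p) = 11p − 4.
Setting these equal: −7p + 7 = 11p − 4 ⇒ −18p = -11 ⇒ p = 11/18, and the value is (-7)·(11/18) + 7 = 49/18.
For Player 2: with q = P(X), equating R1's and R2's payoffs gives −7q + 7 = 11q − 4 ⇒ q = 11/18.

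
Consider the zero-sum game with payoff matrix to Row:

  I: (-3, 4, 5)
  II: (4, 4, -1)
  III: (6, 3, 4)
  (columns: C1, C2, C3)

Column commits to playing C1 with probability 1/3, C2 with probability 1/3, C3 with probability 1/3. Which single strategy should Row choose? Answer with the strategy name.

Expected payoff of I: (1/3)·(-3) + (1/3)·4 + (1/3)·5 = 2.
Expected payoff of II: (1/3)·4 + (1/3)·4 + (1/3)·(-1) = 7/3.
Expected payoff of III: (1/3)·6 + (1/3)·3 + (1/3)·4 = 13/3.
The largest is 13/3, so Row's best response is III.

III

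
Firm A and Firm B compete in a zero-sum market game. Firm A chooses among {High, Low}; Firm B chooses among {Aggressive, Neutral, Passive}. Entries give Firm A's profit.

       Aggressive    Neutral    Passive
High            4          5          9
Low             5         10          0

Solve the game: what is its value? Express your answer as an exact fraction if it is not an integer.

9/2

Row minima: High → 4, Low → 0; maximin = 4.
Column maxima: Aggressive → 5, Neutral → 10, Passive → 9; minimax = 5.
4 ≠ 5, so there is no saddle point; optimal play is mixed.
Neutral is strictly dominated by Aggressive (it gives Firm A strictly more in every row), so Firm B never plays it.
On the remaining 2×2 (High, Low vs Aggressive, Passive):
Let Firm A play High with probability p. Expected payoff against Aggressive: 4p + 5(1−p) = −p + 5; against Passive: 9p + 0(1−p) = 9p.
Setting these equal: −p + 5 = 9p ⇒ −10p = -5 ⇒ p = 1/2, and the value is (-1)·(1/2) + 5 = 9/2.
For Firm B: with q = P(Aggressive), equating High's and Low's payoffs gives −5q + 9 = 5q ⇒ q = 9/10.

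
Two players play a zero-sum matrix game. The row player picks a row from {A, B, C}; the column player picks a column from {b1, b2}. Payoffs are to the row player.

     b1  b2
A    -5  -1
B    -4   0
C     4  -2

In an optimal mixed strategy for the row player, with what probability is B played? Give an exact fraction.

3/5

Row minima: A → -5, B → -4, C → -2; maximin = -2.
Column maxima: b1 → 4, b2 → 0; minimax = 0.
-2 ≠ 0, so there is no saddle point; optimal play is mixed.
A is strictly dominated by B, so the row player never plays it.
On the remaining 2×2 (B, C vs b1, b2):
Let the row player play B with probability p. Expected payoff against b1: (-4)p + 4(1−p) = −8p + 4; against b2: 0p + (-2)(1−p) = 2p − 2.
Setting these equal: −8p + 4 = 2p − 2 ⇒ −10p = -6 ⇒ p = 3/5, and the value is (-8)·(3/5) + 4 = -4/5.
For the column player: with q = P(b1), equating B's and C's payoffs gives −4q = 6q − 2 ⇒ q = 1/5.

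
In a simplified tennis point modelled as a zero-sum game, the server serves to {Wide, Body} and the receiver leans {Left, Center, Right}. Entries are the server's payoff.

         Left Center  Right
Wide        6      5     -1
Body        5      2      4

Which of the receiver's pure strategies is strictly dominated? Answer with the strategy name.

Left

Center holds the server's payoff strictly below Left in every row: 5 < 6, 2 < 5.
So Left is strictly dominated for the receiver.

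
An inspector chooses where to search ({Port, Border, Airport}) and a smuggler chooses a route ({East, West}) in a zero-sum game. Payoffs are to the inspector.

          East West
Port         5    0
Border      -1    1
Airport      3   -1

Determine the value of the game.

5/7

Row minima: Port → 0, Border → -1, Airport → -1; maximin = 0.
Column maxima: East → 5, West → 1; minimax = 1.
0 ≠ 1, so there is no saddle point; optimal play is mixed.
Airport is strictly dominated by Port, so the inspector never plays it.
On the remaining 2×2 (Port, Border vs East, West):
Let the inspector play Port with probability p. Expected payoff against East: 5p + (-1)(1−p) = 6p − 1; against West: 0p + 1(1−p) = −p + 1.
Setting these equal: 6p − 1 = −p + 1 ⇒ 7p = 2 ⇒ p = 2/7, and the value is (6)·(2/7) − 1 = 5/7.
For the smuggler: with q = P(East), equating Port's and Border's payoffs gives 5q = −2q + 1 ⇒ q = 1/7.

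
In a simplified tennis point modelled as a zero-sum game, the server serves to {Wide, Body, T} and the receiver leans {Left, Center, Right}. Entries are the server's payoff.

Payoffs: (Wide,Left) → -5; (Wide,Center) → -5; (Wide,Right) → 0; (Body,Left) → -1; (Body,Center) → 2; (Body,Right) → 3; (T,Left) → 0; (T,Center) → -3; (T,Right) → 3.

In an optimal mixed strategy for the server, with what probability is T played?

Row minima: Wide → -5, Body → -1, T → -3; maximin = -1.
Column maxima: Left → 0, Center → 2, Right → 3; minimax = 0.
-1 ≠ 0, so there is no saddle point; optimal play is mixed.
Wide is strictly dominated by Body, so the server never plays it.
Right is strictly dominated by Left (it gives the server strictly more in every row), so the receiver never plays it.
On the remaining 2×2 (Body, T vs Left, Center):
Let the server play Body with probability p. Expected payoff against Left: (-1)p + 0(1−p) = −p; against Center: 2p + (-3)(1−p) = 5p − 3.
Setting these equal: −p = 5p − 3 ⇒ −6p = -3 ⇒ p = 1/2, and the value is (-1)·(1/2) = -1/2.
For the receiver: with q = P(Left), equating Body's and T's payoffs gives −3q + 2 = 3q − 3 ⇒ q = 5/6.

1/2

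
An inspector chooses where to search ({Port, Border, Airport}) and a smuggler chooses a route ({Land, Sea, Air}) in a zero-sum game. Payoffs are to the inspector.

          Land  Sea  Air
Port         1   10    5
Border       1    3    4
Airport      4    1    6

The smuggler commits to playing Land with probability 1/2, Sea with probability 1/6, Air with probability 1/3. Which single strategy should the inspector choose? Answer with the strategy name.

Expected payoff of Port: (1/2)·1 + (1/6)·10 + (1/3)·5 = 23/6.
Expected payoff of Border: (1/2)·1 + (1/6)·3 + (1/3)·4 = 7/3.
Expected payoff of Airport: (1/2)·4 + (1/6)·1 + (1/3)·6 = 25/6.
The largest is 25/6, so the inspector's best response is Airport.

Airport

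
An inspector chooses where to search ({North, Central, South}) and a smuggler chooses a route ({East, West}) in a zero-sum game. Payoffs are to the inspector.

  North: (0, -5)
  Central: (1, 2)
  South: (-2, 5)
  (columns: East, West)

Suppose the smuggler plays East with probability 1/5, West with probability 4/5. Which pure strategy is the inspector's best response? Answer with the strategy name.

Expected payoff of North: (1/5)·0 + (4/5)·(-5) = -4.
Expected payoff of Central: (1/5)·1 + (4/5)·2 = 9/5.
Expected payoff of South: (1/5)·(-2) + (4/5)·5 = 18/5.
The largest is 18/5, so the inspector's best response is South.

South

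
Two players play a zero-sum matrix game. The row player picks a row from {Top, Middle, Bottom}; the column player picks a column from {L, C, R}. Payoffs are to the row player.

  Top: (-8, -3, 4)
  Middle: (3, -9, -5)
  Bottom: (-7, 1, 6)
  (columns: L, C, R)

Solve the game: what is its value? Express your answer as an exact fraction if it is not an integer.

Row minima: Top → -8, Middle → -9, Bottom → -7; maximin = -7.
Column maxima: L → 3, C → 1, R → 6; minimax = 1.
-7 ≠ 1, so there is no saddle point; optimal play is mixed.
Top is strictly dominated by Bottom, so the row player never plays it.
R is strictly dominated by C (it gives the row player strictly more in every row), so the column player never plays it.
On the remaining 2×2 (Middle, Bottom vs L, C):
Let the row player play Middle with probability p. Expected payoff against L: 3p + (-7)(1−p) = 10p − 7; against C: (-9)p + 1(1−p) = −10p + 1.
Setting these equal: 10p − 7 = −10p + 1 ⇒ 20p = 8 ⇒ p = 2/5, and the value is (10)·(2/5) − 7 = -3.
For the column player: with q = P(L), equating Middle's and Bottom's payoffs gives 12q − 9 = −8q + 1 ⇒ q = 1/2.

-3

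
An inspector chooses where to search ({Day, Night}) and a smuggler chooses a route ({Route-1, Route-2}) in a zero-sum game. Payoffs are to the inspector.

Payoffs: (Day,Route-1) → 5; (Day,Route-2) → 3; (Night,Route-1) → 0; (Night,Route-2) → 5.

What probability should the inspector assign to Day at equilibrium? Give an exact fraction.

Row minima: Day → 3, Night → 0; maximin = 3.
Column maxima: Route-1 → 5, Route-2 → 5; minimax = 5.
3 ≠ 5, so there is no saddle point; optimal play is mixed.
Let the inspector play Day with probability p. Expected payoff against Route-1: 5p + 0(1−p) = 5p; against Route-2: 3p + 5(1−p) = −2p + 5.
Setting these equal: 5p = −2p + 5 ⇒ 7p = 5 ⇒ p = 5/7, and the value is (5)·(5/7) = 25/7.
For the smuggler: with q = P(Route-1), equating Day's and Night's payoffs gives 2q + 3 = −5q + 5 ⇒ q = 2/7.

5/7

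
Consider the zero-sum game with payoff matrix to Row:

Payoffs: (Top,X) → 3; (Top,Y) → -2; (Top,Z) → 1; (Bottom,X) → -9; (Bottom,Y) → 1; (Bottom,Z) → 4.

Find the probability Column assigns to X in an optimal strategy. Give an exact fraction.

Row minima: Top → -2, Bottom → -9; maximin = -2.
Column maxima: X → 3, Y → 1, Z → 4; minimax = 1.
-2 ≠ 1, so there is no saddle point; optimal play is mixed.
Z is strictly dominated by Y (it gives Row strictly more in every row), so Column never plays it.
On the remaining 2×2 (Top, Bottom vs X, Y):
Let Row play Top with probability p. Expected payoff against X: 3p + (-9)(1−p) = 12p − 9; against Y: (-2)p + 1(1−p) = −3p + 1.
Setting these equal: 12p − 9 = −3p + 1 ⇒ 15p = 10 ⇒ p = 2/3, and the value is (12)·(2/3) − 9 = -1.
For Column: with q = P(X), equating Top's and Bottom's payoffs gives 5q − 2 = −10q + 1 ⇒ q = 1/5.

1/5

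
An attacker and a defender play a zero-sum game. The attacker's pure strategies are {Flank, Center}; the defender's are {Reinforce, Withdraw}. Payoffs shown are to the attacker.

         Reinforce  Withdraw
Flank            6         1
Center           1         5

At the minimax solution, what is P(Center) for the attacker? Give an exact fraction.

Row minima: Flank → 1, Center → 1; maximin = 1.
Column maxima: Reinforce → 6, Withdraw → 5; minimax = 5.
1 ≠ 5, so there is no saddle point; optimal play is mixed.
Let the attacker play Flank with probability p. Expected payoff against Reinforce: 6p + 1(1−p) = 5p + 1; against Withdraw: 1p + 5(1−p) = −4p + 5.
Setting these equal: 5p + 1 = −4p + 5 ⇒ 9p = 4 ⇒ p = 4/9, and the value is (5)·(4/9) + 1 = 29/9.
For the defender: with q = P(Reinforce), equating Flank's and Center's payoffs gives 5q + 1 = −4q + 5 ⇒ q = 4/9.

5/9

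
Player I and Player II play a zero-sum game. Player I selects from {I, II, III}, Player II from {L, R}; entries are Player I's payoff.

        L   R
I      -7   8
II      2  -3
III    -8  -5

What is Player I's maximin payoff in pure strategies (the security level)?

-3

Row minima: I → -7, II → -3, III → -8.
The best of these is -3.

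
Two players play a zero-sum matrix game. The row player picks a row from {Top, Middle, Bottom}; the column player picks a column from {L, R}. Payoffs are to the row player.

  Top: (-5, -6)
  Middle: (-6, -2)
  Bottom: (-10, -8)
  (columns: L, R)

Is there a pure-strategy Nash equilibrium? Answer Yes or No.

Row minima: Top → -6, Middle → -6, Bottom → -10; maximin = -6.
Column maxima: L → -5, R → -2; minimax = -5.
-6 ≠ -5, so no pure-strategy equilibrium exists.

No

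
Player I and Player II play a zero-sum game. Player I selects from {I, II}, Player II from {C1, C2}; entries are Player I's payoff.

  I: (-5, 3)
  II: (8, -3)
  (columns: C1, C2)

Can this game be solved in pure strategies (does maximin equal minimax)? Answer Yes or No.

Row minima: I → -5, II → -3; maximin = -3.
Column maxima: C1 → 8, C2 → 3; minimax = 3.
-3 ≠ 3, so no pure-strategy equilibrium exists.

No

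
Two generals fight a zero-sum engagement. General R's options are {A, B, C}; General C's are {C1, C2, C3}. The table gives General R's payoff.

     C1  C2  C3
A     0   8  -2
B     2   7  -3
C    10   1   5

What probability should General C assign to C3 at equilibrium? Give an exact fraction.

Row minima: A → -2, B → -3, C → 1; maximin = 1.
Column maxima: C1 → 10, C2 → 8, C3 → 5; minimax = 5.
1 ≠ 5, so there is no saddle point; optimal play is mixed.
C1 is strictly dominated by C3 (it gives General R strictly more in every row), so General C never plays it.
With C1 eliminated, B is strictly dominated by A (A gives General R strictly more in every remaining column), so General R never plays it.
On the remaining 2×2 (A, C vs C2, C3):
Let General R play A with probability p. Expected payoff against C2: 8p + 1(1−p) = 7p + 1; against C3: (-2)p + 5(1−p) = −7p + 5.
Setting these equal: 7p + 1 = −7p + 5 ⇒ 14p = 4 ⇒ p = 2/7, and the value is (7)·(2/7) + 1 = 3.
For General C: with q = P(C2), equating A's and C's payoffs gives 10q − 2 = −4q + 5 ⇒ q = 1/2.

1/2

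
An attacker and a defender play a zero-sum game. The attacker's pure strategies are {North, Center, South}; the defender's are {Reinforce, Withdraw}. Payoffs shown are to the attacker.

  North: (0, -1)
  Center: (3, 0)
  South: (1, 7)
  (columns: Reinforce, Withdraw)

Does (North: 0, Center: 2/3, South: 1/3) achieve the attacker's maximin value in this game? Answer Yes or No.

Against Reinforce this mix gives (2/3)·3 + (1/3)·1 = 7/3.
Against Withdraw this mix gives (2/3)·0 + (1/3)·7 = 7/3.
All of the defender's active replies (Reinforce, Withdraw) yield 7/3, and no column does worse for the attacker. The mix makes the defender indifferent and guarantees 7/3, so it is optimal.

Yes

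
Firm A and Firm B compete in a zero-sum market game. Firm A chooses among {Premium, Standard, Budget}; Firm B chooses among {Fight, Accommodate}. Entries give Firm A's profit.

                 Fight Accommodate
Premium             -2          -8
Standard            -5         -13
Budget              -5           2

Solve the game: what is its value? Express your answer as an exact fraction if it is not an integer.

Row minima: Premium → -8, Standard → -13, Budget → -5; maximin = -5.
Column maxima: Fight → -2, Accommodate → 2; minimax = -2.
-5 ≠ -2, so there is no saddle point; optimal play is mixed.
Standard is strictly dominated by Premium, so Firm A never plays it.
On the remaining 2×2 (Premium, Budget vs Fight, Accommodate):
Let Firm A play Premium with probability p. Expected payoff against Fight: (-2)p + (-5)(1−p) = 3p − 5; against Accommodate: (-8)p + 2(1−p) = −10p + 2.
Setting these equal: 3p − 5 = −10p + 2 ⇒ 13p = 7 ⇒ p = 7/13, and the value is (3)·(7/13) − 5 = -44/13.
For Firm B: with q = P(Fight), equating Premium's and Budget's payoffs gives 6q − 8 = −7q + 2 ⇒ q = 10/13.

-44/13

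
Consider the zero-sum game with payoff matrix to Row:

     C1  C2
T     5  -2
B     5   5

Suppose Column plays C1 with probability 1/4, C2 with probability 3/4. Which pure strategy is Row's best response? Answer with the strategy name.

B

Expected payoff of T: (1/4)·5 + (3/4)·(-2) = -1/4.
Expected payoff of B: (1/4)·5 + (3/4)·5 = 5.
The largest is 5, so Row's best response is B.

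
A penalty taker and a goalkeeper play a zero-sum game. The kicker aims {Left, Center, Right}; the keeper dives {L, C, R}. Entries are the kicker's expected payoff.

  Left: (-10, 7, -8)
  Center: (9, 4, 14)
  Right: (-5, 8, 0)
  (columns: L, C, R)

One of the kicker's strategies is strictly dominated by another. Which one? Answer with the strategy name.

Left

Right gives a strictly higher payoff than Left against every column: -5 > -10, 8 > 7, 0 > -8.
So Left is strictly dominated and the kicker never plays it.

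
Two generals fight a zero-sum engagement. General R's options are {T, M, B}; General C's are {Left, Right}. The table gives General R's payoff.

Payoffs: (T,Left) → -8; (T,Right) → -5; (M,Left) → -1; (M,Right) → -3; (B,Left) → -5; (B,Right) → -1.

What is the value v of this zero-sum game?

-7/3

Row minima: T → -8, M → -3, B → -5; maximin = -3.
Column maxima: Left → -1, Right → -1; minimax = -1.
-3 ≠ -1, so there is no saddle point; optimal play is mixed.
T is strictly dominated by M, so General R never plays it.
On the remaining 2×2 (M, B vs Left, Right):
Let General R play M with probability p. Expected payoff against Left: (-1)p + (-5)(1−p) = 4p − 5; against Right: (-3)p + (-1)(1−p) = −2p − 1.
Setting these equal: 4p − 5 = −2p − 1 ⇒ 6p = 4 ⇒ p = 2/3, and the value is (4)·(2/3) − 5 = -7/3.
For General C: with q = P(Left), equating M's and B's payoffs gives 2q − 3 = −4q − 1 ⇒ q = 1/3.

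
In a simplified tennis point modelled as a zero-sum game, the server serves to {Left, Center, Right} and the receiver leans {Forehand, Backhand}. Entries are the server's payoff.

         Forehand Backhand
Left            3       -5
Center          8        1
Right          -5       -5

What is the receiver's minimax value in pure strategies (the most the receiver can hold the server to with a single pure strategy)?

1

Column maxima: Forehand → 8, Backhand → 1.
The smallest of these is 1.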